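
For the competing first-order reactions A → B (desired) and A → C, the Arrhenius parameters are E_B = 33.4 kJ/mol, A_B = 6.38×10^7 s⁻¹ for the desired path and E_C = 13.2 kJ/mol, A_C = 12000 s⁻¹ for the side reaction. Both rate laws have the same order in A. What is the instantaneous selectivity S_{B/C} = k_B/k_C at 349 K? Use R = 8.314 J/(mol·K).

With equal orders, S_{B/C} = k_B/k_C = (A_B/A_C)·exp[(E_C−E_B)/(RT)].
(E_C−E_B)/(RT) = (13.2−33.4)×10³/(8.314×349) = -20200/2902 = -6.962.
k_B/k_C = (6.38×10^7/12000)·exp(-6.962) = 5317 × 9.475×10^-4 = 5.04.
Since E_B > E_C, raising the temperature improves selectivity toward B.

5.04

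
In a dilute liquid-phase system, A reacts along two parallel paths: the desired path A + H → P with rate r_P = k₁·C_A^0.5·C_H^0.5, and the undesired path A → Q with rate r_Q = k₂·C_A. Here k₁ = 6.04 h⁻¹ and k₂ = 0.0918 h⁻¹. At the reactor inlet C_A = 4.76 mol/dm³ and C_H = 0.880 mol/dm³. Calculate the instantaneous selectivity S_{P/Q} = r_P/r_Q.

S_{P/Q} = r_P/r_Q = (k₁·C_A^0.5·C_H^0.5)/(k₂·C_A) = (k₁/k₂)·C_A^-0.5·C_H^0.5.
= (6.04×4.760^0.5×0.8800^0.5) / (0.0918×4.760) = 12.36/0.4370 = 28.3.
The undesired path is higher order in A, so low C_A (CSTR or dilute feed) favours P.

28.3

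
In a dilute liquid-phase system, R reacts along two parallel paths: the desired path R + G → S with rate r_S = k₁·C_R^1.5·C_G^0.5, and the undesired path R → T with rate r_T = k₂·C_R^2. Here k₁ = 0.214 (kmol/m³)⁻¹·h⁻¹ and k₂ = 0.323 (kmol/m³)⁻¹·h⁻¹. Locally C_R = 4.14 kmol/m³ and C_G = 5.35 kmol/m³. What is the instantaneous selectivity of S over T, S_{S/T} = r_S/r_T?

0.753

S_{S/T} = r_S/r_T = (k₁·C_R^1.5·C_G^0.5)/(k₂·C_R^2) = (k₁/k₂)·C_R^-0.5·C_G^0.5.
= (0.214×4.140^1.5×5.350^0.5) / (0.323×4.140^2) = 4.170/5.536 = 0.753.
The undesired path is higher order in R, so low C_R (CSTR or dilute feed) favours S.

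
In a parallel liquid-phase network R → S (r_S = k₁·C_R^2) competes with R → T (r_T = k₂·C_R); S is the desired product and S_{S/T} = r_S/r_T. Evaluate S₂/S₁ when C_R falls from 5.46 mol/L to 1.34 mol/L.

0.245

S_{S/T} = (k₁/k₂)·C_R, so S₂/S₁ = (C_{R,2}/C_{R,1}).
= 1.34/5.46 = 0.245.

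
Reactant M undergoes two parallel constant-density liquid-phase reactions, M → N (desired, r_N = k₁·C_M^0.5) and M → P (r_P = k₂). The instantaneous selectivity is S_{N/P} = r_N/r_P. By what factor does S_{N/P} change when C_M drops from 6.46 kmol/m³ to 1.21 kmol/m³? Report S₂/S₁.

0.433

S_{N/P} = (k₁/k₂)·C_M^0.5, so S₂/S₁ = (C_{M,2}/C_{M,1})^0.5.
= (1.21/6.46)^0.5 = (0.1873)^0.5 = 0.433.
Selectivity toward N falls as C_M falls — high-concentration operation is favoured.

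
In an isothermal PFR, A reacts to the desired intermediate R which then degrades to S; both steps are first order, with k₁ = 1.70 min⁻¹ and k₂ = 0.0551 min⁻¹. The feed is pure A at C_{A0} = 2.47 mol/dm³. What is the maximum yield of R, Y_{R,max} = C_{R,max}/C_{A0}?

For a first-order series the maximum intermediate yield is C_{R,max}/C_{A0} = (k₁/k₂)^[k₂/(k₂−k₁)].
= (1.70/0.0551)^(0.0551/(0.0551−1.70)) = (30.85)^(-0.03350) = 0.8915.

0.891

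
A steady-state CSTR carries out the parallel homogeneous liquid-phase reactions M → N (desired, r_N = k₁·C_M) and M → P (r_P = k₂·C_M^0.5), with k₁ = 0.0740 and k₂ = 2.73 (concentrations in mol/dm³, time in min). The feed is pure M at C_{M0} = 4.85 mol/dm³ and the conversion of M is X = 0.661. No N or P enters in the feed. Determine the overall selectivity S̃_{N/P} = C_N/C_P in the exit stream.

0.0348

Exit C_M = C_{M0}(1−X) = 4.85×0.339 = 1.644 mol/dm³.
Rates in a CSTR are evaluated at the outlet concentration: r_N = 0.0740×1.644 = 0.1217, r_P = 2.73×1.644^0.5 = 3.501.
Overall selectivity = C_N/C_P = r_Nτ/(r_Pτ) = r_N/r_P = 0.0348.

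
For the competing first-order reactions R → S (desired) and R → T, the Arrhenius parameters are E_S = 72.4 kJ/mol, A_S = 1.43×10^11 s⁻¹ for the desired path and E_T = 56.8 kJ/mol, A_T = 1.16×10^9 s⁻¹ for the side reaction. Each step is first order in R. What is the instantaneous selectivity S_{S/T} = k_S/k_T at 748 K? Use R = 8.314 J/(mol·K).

With equal orders, S_{S/T} = k_S/k_T = (A_S/A_T)·exp[(E_T−E_S)/(RT)].
(E_T−E_S)/(RT) = (56.8−72.4)×10³/(8.314×748) = -15600/6219 = -2.508.
k_S/k_T = (1.43×10^11/1.16×10^9)·exp(-2.508) = 123.3 × 0.08139 = 10.0.

10.0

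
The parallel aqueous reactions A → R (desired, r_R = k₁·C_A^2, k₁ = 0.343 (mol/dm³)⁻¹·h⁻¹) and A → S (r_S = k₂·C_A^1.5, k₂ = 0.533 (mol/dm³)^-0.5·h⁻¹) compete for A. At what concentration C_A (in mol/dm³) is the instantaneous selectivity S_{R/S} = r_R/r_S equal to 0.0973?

0.0229 mol/dm³

S_{R/S} = (k₁/k₂)·C_A^0.5 ⇒ C_A = (S·k₂/k₁)^(2).
= (0.0973×0.533/0.343)^(2) = (0.1512)^(2) = 0.0229 mol/dm³.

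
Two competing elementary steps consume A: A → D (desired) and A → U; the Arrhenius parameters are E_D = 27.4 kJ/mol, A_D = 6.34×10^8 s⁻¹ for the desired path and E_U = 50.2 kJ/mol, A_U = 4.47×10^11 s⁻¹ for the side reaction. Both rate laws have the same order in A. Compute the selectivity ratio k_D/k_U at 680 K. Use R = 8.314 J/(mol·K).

Since both paths have the same order in A, the concentration cancels and S_{D/U} = k_D/k_U = (A_D/A_U)·exp[(E_U−E_D)/(RT)].
(E_U−E_D)/(RT) = (50.2−27.4)×10³/(8.314×680) = 22800/5654 = 4.033.
k_D/k_U = (6.34×10^8/4.47×10^11)·exp(4.033) = 0.001418 × 56.42 = 0.0800.

0.0800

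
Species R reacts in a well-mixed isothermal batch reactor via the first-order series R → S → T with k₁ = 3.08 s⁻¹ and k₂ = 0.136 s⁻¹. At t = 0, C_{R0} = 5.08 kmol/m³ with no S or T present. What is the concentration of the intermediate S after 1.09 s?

4.40 kmol/m³

Solving the coupled first-order balances gives C_S(t) = [k₁/(k₂−k₁)]·C_{R0}·(e^(−k₁t) − e^(−k₂t)).
e^(−k₁t) = e^(−3.08×1.09) = e^(−3.357) = 0.03483; e^(−k₂t) = e^(−0.1482) = 0.8622.
C_S = 3.08×5.08/(0.136−3.08) × (0.03483−0.8622) = (-5.315)×(-0.8274) = 4.397 kmol/m³.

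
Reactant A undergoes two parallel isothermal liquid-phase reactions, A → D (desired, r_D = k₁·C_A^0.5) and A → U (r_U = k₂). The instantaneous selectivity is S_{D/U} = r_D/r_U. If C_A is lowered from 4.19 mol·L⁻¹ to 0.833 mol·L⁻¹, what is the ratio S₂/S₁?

0.446

S_{D/U} = (k₁/k₂)·C_A^0.5, so S₂/S₁ = (C_{A,2}/C_{A,1})^0.5.
= (0.833/4.19)^0.5 = (0.1988)^0.5 = 0.446.
Selectivity toward D falls as C_A falls — high-concentration operation is favoured.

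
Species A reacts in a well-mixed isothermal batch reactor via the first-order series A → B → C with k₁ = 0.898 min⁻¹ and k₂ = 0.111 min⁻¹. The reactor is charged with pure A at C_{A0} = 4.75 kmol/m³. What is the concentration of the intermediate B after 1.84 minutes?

The intermediate concentration in a first-order A→B→C sequence is C_B = k₁C_{A0}(e^(−k₁t) − e^(−k₂t))/(k₂−k₁).
e^(−k₁t) = e^(−0.898×1.84) = e^(−1.652) = 0.1916; e^(−k₂t) = e^(−0.2042) = 0.8153.
C_B = 0.898×4.75/(0.111−0.898) × (0.1916−0.8153) = (-5.420)×(-0.6237) = 3.380 kmol/m³.

3.38 kmol/m³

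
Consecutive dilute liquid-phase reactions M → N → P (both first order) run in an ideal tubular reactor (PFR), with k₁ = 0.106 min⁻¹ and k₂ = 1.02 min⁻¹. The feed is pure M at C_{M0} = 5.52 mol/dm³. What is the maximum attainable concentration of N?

For a first-order series the maximum intermediate yield is C_{N,max}/C_{M0} = (k₁/k₂)^[k₂/(k₂−k₁)].
= (0.106/1.02)^(1.02/(1.02−0.106)) = (0.1039)^(1.116) = 0.07992.
C_{N,max} = 0.07992×5.52 = 0.441 mol/dm³.

0.441 mol/dm³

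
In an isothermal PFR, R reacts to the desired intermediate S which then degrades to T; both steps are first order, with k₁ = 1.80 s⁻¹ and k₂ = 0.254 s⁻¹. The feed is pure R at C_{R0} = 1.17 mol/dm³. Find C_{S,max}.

0.848 mol/dm³

Evaluating C_S at τ_opt = ln(k₂/k₁)/(k₂−k₁) gives C_{S,max}/C_{R0} = (k₁/k₂)^[k₂/(k₂−k₁)].
= (1.80/0.254)^(0.254/(0.254−1.80)) = (7.087)^(-0.1643) = 0.7249.
C_{S,max} = 0.7249×1.17 = 0.848 mol/dm³.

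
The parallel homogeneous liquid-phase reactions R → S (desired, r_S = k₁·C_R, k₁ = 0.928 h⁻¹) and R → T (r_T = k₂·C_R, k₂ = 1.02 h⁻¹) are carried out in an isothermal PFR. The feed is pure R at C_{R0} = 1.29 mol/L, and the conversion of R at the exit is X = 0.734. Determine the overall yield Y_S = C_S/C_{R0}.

0.350

C_R = C_{R0}(1−X) = 0.3431 mol/L.
Both paths are first order in R, so the instantaneous fraction to S is constant: dC_S/d(−C_R) = k₁/(k₁+k₂) = 0.4764.
C_S = 0.4764·(C_{R0}−C_R) = 0.4764×0.9469 = 0.451 mol/L.
Y_S = C_S/C_{R0} = 0.4511/1.29 = 0.350.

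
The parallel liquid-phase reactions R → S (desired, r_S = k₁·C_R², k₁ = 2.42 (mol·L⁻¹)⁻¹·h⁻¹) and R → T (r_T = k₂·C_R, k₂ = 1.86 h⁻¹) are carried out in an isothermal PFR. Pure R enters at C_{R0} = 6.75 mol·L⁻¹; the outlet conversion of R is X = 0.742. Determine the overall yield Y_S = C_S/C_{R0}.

C_R = C_{R0}(1−X) = 1.742 mol·L⁻¹.
Along a PFR/batch, dC_T/dC_R = −r_T/(r_S+r_T) = −k₂/(k₂+k₁·C_R).
Integrating from C_{R0} to C_R: C_T = (1.86/2.42)·ln[(1.86+2.42·6.75)/(1.86+2.42·1.74)] = 0.7686·ln(18.20/6.074) = 0.8432 mol·L⁻¹.
Then C_S = (C_{R0}−C_R) − C_T = 5.008 − 0.8432 = 4.165 mol·L⁻¹.
Y_S = C_S/C_{R0} = 4.165/6.75 = 0.617.

0.617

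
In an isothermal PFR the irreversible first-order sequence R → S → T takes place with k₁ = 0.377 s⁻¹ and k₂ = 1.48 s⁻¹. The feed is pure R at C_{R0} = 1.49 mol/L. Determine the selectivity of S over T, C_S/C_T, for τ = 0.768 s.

The intermediate concentration in a first-order A→B→C sequence is C_S = k₁C_{R0}(e^(−k₁τ) − e^(−k₂τ))/(k₂−k₁).
e^(−k₁τ) = e^(−0.377×0.768) = e^(−0.2895) = 0.7486; e^(−k₂τ) = e^(−1.137) = 0.3209.
C_S = 0.377×1.49/(1.48−0.377) × (0.7486−0.3209) = 0.5093×0.4277 = 0.2178 mol/L.
C_R = C_{R0}e^(−k₁τ) = 1.115 mol/L, so C_T = C_{R0}−C_R−C_S = 0.1567 mol/L; C_S/C_T = 1.39.

1.39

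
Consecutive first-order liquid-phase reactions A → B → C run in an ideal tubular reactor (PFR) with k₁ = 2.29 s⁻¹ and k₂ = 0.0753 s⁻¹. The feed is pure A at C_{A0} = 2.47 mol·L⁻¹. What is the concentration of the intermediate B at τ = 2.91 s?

The intermediate concentration in a first-order A→B→C sequence is C_B = k₁C_{A0}(e^(−k₁τ) − e^(−k₂τ))/(k₂−k₁).
e^(−k₁τ) = e^(−2.29×2.91) = e^(−6.664) = 0.001276; e^(−k₂τ) = e^(−0.2191) = 0.8032.
C_B = 2.29×2.47/(0.0753−2.29) × (0.001276−0.8032) = (-2.554)×(-0.8019) = 2.048 mol·L⁻¹.

2.05 mol·L⁻¹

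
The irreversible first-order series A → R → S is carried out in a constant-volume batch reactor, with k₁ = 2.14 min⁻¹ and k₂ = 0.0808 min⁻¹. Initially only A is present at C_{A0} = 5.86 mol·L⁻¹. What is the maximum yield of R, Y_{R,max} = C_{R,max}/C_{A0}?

0.879

At the optimum, C_{R,max}/C_{A0} = (k₁/k₂)^[k₂/(k₂−k₁)].
= (2.14/0.0808)^(0.0808/(0.0808−2.14)) = (26.49)^(-0.03924) = 0.8794.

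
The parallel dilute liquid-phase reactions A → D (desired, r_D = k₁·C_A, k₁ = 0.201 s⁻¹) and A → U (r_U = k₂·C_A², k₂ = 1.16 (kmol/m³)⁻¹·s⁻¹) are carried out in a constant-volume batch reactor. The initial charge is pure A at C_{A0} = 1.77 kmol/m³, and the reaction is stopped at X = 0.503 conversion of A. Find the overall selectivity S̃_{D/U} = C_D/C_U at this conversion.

0.135

C_A = C_{A0}(1−X) = 0.8797 kmol/m³.
Along a PFR/batch, dC_D/dC_A = −r_D/(r_D+r_U) = −k₁/(k₁+k₂·C_A).
Integrating from C_{A0} to C_A: C_D = (0.201/1.16)·ln[(0.201+1.16·1.77)/(0.201+1.16·0.880)] = 0.1733·ln(2.254/1.221) = 0.1062 kmol/m³.
C_U = (C_{A0}−C_A)−C_D = 0.7841 kmol/m³; S̃_{D/U} = 0.1062/0.7841 = 0.135.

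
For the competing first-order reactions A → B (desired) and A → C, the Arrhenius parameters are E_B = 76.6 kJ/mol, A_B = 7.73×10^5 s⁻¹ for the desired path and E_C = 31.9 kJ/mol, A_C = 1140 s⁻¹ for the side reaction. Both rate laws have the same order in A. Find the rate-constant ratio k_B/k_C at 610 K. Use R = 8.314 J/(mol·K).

k_B/k_C = (A_B/A_C)·exp[−(E_B−E_C)/(RT)] = (A_B/A_C)·exp[(E_C−E_B)/(RT)].
(E_C−E_B)/(RT) = (31.9−76.6)×10³/(8.314×610) = -44700/5072 = -8.814.
k_B/k_C = (7.73×10^5/1140)·exp(-8.814) = 678.1 × 1.487×10^-4 = 0.101.
Since E_B > E_C, raising the temperature improves selectivity toward B.

0.101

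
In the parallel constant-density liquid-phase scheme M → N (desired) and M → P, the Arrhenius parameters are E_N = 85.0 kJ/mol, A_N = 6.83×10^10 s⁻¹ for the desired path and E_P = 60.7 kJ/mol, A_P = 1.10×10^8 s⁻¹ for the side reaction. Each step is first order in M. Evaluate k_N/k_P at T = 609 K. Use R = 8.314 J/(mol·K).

5.11

With equal orders, S_{N/P} = k_N/k_P = (A_N/A_P)·exp[(E_P−E_N)/(RT)].
(E_P−E_N)/(RT) = (60.7−85.0)×10³/(8.314×609) = -24300/5063 = -4.799.
k_N/k_P = (6.83×10^10/1.10×10^8)·exp(-4.799) = 620.9 × 0.008235 = 5.11.
Since E_N > E_P, raising the temperature improves selectivity toward N.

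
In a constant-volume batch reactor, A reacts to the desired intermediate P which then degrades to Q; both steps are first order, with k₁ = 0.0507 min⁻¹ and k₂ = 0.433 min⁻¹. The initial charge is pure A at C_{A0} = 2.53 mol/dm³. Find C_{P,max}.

0.223 mol/dm³

Evaluating C_P at t_opt = ln(k₂/k₁)/(k₂−k₁) gives C_{P,max}/C_{A0} = (k₁/k₂)^[k₂/(k₂−k₁)].
= (0.0507/0.433)^(0.433/(0.433−0.0507)) = (0.1171)^(1.133) = 0.08810.
C_{P,max} = 0.08810×2.53 = 0.223 mol/dm³.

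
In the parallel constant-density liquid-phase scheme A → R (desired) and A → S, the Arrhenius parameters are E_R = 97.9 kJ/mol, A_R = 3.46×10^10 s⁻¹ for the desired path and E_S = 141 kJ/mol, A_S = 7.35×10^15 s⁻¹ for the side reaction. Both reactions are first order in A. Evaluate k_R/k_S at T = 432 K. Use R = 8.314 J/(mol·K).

k_R/k_S = (A_R/A_S)·exp[−(E_R−E_S)/(RT)] = (A_R/A_S)·exp[(E_S−E_R)/(RT)].
(E_S−E_R)/(RT) = (141−97.9)×10³/(8.314×432) = 43100/3592 = 12.00.
k_R/k_S = (3.46×10^10/7.35×10^15)·exp(12.00) = 4.707×10^-6 × 1.628×10^5 = 0.766.

0.766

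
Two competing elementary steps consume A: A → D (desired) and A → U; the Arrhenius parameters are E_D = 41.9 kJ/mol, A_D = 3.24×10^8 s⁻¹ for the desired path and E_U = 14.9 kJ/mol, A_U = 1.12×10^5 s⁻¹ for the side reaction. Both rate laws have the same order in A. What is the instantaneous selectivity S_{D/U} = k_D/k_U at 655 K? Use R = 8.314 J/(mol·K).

20.3

Since both paths have the same order in A, the concentration cancels and S_{D/U} = k_D/k_U = (A_D/A_U)·exp[(E_U−E_D)/(RT)].
(E_U−E_D)/(RT) = (14.9−41.9)×10³/(8.314×655) = -27000/5446 = -4.958.
k_D/k_U = (3.24×10^8/1.12×10^5)·exp(-4.958) = 2893 × 0.007026 = 20.3.
Since E_D > E_U, raising the temperature improves selectivity toward D.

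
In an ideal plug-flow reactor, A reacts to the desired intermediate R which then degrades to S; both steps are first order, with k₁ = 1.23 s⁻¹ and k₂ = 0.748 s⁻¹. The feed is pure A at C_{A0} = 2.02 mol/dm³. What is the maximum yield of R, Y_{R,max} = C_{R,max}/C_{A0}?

0.462

Evaluating C_R at τ_opt = ln(k₂/k₁)/(k₂−k₁) gives C_{R,max}/C_{A0} = (k₁/k₂)^[k₂/(k₂−k₁)].
= (1.23/0.748)^(0.748/(0.748−1.23)) = (1.644)^(-1.552) = 0.4622.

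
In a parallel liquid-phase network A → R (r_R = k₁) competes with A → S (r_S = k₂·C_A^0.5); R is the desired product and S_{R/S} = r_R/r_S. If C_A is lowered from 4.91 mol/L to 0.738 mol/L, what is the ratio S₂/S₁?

S_{R/S} = (k₁/k₂)·C_A^-0.5, so S₂/S₁ = (C_{A,2}/C_{A,1})^-0.5.
= (0.738/4.91)^(-0.5) = (0.1503)^(-0.5) = 2.58.

2.58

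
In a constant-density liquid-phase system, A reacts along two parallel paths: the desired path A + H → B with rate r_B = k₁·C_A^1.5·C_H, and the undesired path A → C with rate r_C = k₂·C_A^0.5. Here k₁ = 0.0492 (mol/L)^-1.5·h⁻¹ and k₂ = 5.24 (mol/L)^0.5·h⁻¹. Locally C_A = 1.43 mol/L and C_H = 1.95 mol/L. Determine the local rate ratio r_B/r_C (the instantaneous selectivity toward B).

0.0262

S_{B/C} = r_B/r_C = (k₁·C_A^1.5·C_H)/(k₂·C_A^0.5) = (k₁/k₂)·C_A·C_H.
= (0.0492×1.430^1.5×1.950) / (5.24×1.430^0.5) = 0.1641/6.266 = 0.0262.
Since the desired path is higher order in A, keeping C_A high (PFR or concentrated feed) favours B.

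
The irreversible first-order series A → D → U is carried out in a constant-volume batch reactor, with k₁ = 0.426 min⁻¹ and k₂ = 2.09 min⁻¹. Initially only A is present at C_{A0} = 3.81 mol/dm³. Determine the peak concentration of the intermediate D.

At the optimum, C_{D,max}/C_{A0} = (k₁/k₂)^[k₂/(k₂−k₁)].
= (0.426/2.09)^(2.09/(2.09−0.426)) = (0.2038)^(1.256) = 0.1357.
C_{D,max} = 0.1357×3.81 = 0.517 mol/dm³.

0.517 mol/dm³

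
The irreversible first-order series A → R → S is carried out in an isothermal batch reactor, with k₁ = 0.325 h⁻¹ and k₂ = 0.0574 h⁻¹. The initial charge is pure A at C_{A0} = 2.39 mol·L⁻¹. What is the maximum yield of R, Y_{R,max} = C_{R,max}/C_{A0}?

0.689

For a first-order series the maximum intermediate yield is C_{R,max}/C_{A0} = (k₁/k₂)^[k₂/(k₂−k₁)].
= (0.325/0.0574)^(0.0574/(0.0574−0.325)) = (5.662)^(-0.2145) = 0.6894.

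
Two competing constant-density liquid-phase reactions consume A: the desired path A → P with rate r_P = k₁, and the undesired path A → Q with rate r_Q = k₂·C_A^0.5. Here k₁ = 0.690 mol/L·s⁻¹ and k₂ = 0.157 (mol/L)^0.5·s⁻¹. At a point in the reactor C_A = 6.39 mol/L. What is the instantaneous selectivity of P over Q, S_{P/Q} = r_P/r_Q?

S_{P/Q} = r_P/r_Q = (k₁)/(k₂·C_A^0.5) = (k₁/k₂)·C_A^-0.5.
= (0.690) / (0.157×6.390^0.5) = 0.6900/0.3969 = 1.74.

1.74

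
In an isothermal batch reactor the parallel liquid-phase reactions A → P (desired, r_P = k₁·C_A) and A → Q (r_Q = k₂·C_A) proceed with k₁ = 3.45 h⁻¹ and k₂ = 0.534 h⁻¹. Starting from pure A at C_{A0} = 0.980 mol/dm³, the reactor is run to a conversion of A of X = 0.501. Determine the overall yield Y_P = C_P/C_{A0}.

0.434

C_A = C_{A0}(1−X) = 0.4890 mol/dm³.
Both paths are first order in A, so the instantaneous fraction to P is constant: dC_P/d(−C_A) = k₁/(k₁+k₂) = 0.8660.
C_P = 0.8660·(C_{A0}−C_A) = 0.8660×0.4910 = 0.425 mol/dm³.
Y_P = C_P/C_{A0} = 0.4252/0.980 = 0.434.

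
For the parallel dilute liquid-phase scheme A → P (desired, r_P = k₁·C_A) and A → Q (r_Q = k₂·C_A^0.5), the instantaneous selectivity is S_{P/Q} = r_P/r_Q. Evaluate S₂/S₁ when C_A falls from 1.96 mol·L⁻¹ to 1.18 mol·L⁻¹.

0.776

S_{P/Q} = (k₁/k₂)·C_A^0.5, so S₂/S₁ = (C_{A,2}/C_{A,1})^0.5.
= (1.18/1.96)^0.5 = (0.6020)^0.5 = 0.776.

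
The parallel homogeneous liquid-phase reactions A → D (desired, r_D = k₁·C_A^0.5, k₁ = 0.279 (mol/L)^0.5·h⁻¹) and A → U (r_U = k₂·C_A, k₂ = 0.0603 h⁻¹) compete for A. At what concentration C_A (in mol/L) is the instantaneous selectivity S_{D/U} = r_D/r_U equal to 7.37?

0.394 mol/L

S_{D/U} = (k₁/k₂)·C_A^-0.5 ⇒ C_A = (S·k₂/k₁)^(-2).
= (7.37×0.0603/0.279)^(-2) = (1.593)^(-2) = 0.394 mol/L.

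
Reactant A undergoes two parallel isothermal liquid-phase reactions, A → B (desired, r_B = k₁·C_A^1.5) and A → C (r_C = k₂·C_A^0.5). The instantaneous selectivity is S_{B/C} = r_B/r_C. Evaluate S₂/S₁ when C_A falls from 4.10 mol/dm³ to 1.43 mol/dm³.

0.349

S_{B/C} = (k₁/k₂)·C_A, so S₂/S₁ = (C_{A,2}/C_{A,1}).
= 1.43/4.10 = 0.349.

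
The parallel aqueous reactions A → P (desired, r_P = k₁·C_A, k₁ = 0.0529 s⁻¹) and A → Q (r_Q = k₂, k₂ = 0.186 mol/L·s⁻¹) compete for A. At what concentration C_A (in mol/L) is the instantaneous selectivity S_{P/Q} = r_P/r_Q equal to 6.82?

24.0 mol/L

S_{P/Q} = (k₁/k₂)·C_A ⇒ C_A = S·k₂/k₁.
= 6.82×0.186/0.0529 = 24.0 mol/L.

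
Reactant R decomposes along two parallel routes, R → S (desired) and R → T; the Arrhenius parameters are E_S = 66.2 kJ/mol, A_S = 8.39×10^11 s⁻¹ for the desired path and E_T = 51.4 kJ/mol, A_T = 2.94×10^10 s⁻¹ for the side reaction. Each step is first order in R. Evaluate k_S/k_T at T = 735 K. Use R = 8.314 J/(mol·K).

Since both paths have the same order in R, the concentration cancels and S_{S/T} = k_S/k_T = (A_S/A_T)·exp[(E_T−E_S)/(RT)].
(E_T−E_S)/(RT) = (51.4−66.2)×10³/(8.314×735) = -14800/6111 = -2.422.
k_S/k_T = (8.39×10^11/2.94×10^10)·exp(-2.422) = 28.54 × 0.08875 = 2.53.
Since E_S > E_T, raising the temperature improves selectivity toward S.

2.53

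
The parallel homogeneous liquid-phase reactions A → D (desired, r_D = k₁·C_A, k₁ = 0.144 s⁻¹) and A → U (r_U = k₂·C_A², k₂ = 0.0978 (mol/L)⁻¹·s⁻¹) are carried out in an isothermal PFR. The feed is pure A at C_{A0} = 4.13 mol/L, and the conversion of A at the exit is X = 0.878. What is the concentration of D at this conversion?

C_A = C_{A0}(1−X) = 0.5039 mol/L.
Along a PFR/batch, dC_D/dC_A = −r_D/(r_D+r_U) = −k₁/(k₁+k₂·C_A).
Integrating from C_{A0} to C_A: C_D = (0.144/0.0978)·ln[(0.144+0.0978·4.13)/(0.144+0.0978·0.504)] = 1.472·ln(0.5479/0.1933) = 1.534 mol/L.

1.53 mol/L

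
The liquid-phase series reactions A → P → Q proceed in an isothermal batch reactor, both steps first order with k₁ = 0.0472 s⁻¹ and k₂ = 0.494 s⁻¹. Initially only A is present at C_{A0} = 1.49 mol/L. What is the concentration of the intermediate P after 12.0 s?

0.0889 mol/L

The intermediate concentration in a first-order A→B→C sequence is C_P = k₁C_{A0}(e^(−k₁t) − e^(−k₂t))/(k₂−k₁).
e^(−k₁t) = e^(−0.0472×12.0) = e^(−0.5664) = 0.5676; e^(−k₂t) = e^(−5.928) = 0.002664.
C_P = 0.0472×1.49/(0.494−0.0472) × (0.5676−0.002664) = 0.1574×0.5649 = 0.08892 mol/L.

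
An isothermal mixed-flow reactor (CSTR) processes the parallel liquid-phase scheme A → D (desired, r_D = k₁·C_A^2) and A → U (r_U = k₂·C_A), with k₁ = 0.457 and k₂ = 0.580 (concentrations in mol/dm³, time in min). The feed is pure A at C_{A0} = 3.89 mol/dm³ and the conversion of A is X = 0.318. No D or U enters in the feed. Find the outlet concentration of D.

0.837 mol/dm³

Exit C_A = C_{A0}(1−X) = 3.89×0.682 = 2.653 mol/dm³.
In a CSTR the entire volume is at exit conditions, so r_D = 0.457×2.653^2 = 3.217 and r_U = 0.580×2.653 = 1.539.
Fraction of consumed A going to D: r_D/(r_D+r_U) = 0.6764.
C_D = 0.6764·C_{A0}·X = 0.6764×3.89×0.318 = 0.837 mol/dm³.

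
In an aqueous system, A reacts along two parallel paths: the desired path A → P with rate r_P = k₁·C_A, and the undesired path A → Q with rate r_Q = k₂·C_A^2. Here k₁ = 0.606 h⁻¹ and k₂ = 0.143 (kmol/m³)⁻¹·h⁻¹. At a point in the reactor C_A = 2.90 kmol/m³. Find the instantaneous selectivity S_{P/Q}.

1.46

S_{P/Q} = r_P/r_Q = (k₁·C_A)/(k₂·C_A^2) = (k₁/k₂)·C_A⁻¹.
= (0.606×2.900) / (0.143×2.900^2) = 1.757/1.203 = 1.46.
The undesired path is higher order in A, so low C_A (CSTR or dilute feed) favours P.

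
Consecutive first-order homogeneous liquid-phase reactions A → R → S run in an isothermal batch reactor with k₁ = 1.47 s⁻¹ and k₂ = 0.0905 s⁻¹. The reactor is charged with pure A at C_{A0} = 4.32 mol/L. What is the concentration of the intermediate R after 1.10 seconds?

3.25 mol/L

For first-order series with pure A initially, C_R(t) = k₁C_{A0}/(k₂−k₁)·(e^(−k₁t) − e^(−k₂t)).
e^(−k₁t) = e^(−1.47×1.10) = e^(−1.617) = 0.1985; e^(−k₂t) = e^(−0.09955) = 0.9052.
C_R = 1.47×4.32/(0.0905−1.47) × (0.1985−0.9052) = (-4.603)×(-0.7068) = 3.253 mol/L.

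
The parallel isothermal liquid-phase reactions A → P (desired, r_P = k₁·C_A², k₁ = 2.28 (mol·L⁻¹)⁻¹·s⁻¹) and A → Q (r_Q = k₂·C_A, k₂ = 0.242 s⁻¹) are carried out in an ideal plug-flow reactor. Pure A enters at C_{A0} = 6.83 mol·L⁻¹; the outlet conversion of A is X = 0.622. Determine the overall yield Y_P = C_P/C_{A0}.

C_A = C_{A0}(1−X) = 2.582 mol·L⁻¹.
Along a PFR/batch, dC_Q/dC_A = −r_Q/(r_P+r_Q) = −k₂/(k₂+k₁·C_A).
Integrating from C_{A0} to C_A: C_Q = (0.242/2.28)·ln[(0.242+2.28·6.83)/(0.242+2.28·2.58)] = 0.1061·ln(15.81/6.128) = 0.1006 mol·L⁻¹.
Then C_P = (C_{A0}−C_A) − C_Q = 4.248 − 0.1006 = 4.148 mol·L⁻¹.
Y_P = C_P/C_{A0} = 4.148/6.83 = 0.607.

0.607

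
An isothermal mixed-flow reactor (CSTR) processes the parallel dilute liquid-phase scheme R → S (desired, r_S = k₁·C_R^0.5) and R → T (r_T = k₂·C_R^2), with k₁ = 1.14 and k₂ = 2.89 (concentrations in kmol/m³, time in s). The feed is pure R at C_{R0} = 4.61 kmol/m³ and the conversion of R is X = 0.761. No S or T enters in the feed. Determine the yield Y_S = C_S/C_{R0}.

Exit C_R = C_{R0}(1−X) = 4.61×0.239 = 1.102 kmol/m³.
In a CSTR the entire volume is at exit conditions, so r_S = 1.14×1.102^0.5 = 1.197 and r_T = 2.89×1.102^2 = 3.508.
Fraction of consumed R going to S: r_S/(r_S+r_T) = 0.2543.
C_S = 0.2543·C_{R0}·X = 0.2543×4.61×0.761 = 0.892 kmol/m³; Y_S = C_S/C_{R0} = 0.194.

0.194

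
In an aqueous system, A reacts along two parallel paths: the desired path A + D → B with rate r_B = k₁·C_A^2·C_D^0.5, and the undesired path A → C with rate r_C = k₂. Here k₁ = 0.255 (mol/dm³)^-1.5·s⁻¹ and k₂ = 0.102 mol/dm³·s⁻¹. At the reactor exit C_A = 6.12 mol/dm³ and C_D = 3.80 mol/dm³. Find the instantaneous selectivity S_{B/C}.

S_{B/C} = r_B/r_C = (k₁·C_A^2·C_D^0.5)/(k₂) = (k₁/k₂)·C_A^2·C_D^0.5.
= (0.255×6.120^2×3.800^0.5) / (0.102) = 18.62/0.1020 = 183.

183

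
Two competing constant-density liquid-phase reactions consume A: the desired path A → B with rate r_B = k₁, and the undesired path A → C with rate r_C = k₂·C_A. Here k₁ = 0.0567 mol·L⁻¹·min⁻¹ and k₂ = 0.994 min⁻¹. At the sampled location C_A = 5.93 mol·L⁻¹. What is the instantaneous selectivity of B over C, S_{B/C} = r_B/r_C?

0.00962

S_{B/C} = r_B/r_C = (k₁)/(k₂·C_A) = (k₁/k₂)·C_A⁻¹.
= (0.0567) / (0.994×5.930) = 0.05670/5.894 = 0.00962.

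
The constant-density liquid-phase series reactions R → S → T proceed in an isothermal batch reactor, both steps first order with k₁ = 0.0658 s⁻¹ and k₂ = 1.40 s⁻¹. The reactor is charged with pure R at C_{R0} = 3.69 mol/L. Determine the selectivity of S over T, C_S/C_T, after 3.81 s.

0.208

For first-order series with pure R initially, C_S(t) = k₁C_{R0}/(k₂−k₁)·(e^(−k₁t) − e^(−k₂t)).
e^(−k₁t) = e^(−0.0658×3.81) = e^(−0.2507) = 0.7783; e^(−k₂t) = e^(−5.334) = 0.004825.
C_S = 0.0658×3.69/(1.40−0.0658) × (0.7783−0.004825) = 0.1820×0.7734 = 0.1408 mol/L.
C_R = C_{R0}e^(−k₁t) = 2.872 mol/L, so C_T = C_{R0}−C_R−C_S = 0.6775 mol/L; C_S/C_T = 0.208.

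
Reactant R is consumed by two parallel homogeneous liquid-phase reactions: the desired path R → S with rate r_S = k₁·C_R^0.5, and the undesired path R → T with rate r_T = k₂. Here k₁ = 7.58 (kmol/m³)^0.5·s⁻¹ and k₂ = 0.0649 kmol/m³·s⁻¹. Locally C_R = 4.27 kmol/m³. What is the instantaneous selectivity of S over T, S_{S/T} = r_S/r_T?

S_{S/T} = r_S/r_T = (k₁·C_R^0.5)/(k₂) = (k₁/k₂)·C_R^0.5.
= (7.58×4.270^0.5) / (0.0649) = 15.66/0.06490 = 241.
Since the desired path is higher order in R, keeping C_R high (PFR or concentrated feed) favours S.

241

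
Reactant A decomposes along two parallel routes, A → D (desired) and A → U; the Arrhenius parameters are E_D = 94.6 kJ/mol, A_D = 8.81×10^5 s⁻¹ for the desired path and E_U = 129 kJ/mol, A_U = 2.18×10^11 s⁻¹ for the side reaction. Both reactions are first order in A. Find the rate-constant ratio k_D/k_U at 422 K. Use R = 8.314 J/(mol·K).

0.0732

Since both paths have the same order in A, the concentration cancels and S_{D/U} = k_D/k_U = (A_D/A_U)·exp[(E_U−E_D)/(RT)].
(E_U−E_D)/(RT) = (129−94.6)×10³/(8.314×422) = 34400/3509 = 9.805.
k_D/k_U = (8.81×10^5/2.18×10^11)·exp(9.805) = 4.041×10^-6 × 18119 = 0.0732.
Since E_D < E_U, lowering the temperature improves selectivity toward D.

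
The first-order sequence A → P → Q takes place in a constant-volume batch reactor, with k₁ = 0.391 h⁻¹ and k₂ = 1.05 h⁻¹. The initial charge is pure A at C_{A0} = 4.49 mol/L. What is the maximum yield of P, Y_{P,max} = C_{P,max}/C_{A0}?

At the optimum, C_{P,max}/C_{A0} = (k₁/k₂)^[k₂/(k₂−k₁)].
= (0.391/1.05)^(1.05/(1.05−0.391)) = (0.3724)^(1.593) = 0.2072.

0.207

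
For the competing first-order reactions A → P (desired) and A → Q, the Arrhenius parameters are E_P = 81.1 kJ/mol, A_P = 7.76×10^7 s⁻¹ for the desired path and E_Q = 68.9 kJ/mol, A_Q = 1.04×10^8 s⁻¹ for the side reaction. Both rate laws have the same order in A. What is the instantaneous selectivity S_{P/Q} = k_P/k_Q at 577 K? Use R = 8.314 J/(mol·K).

k_P/k_Q = (A_P/A_Q)·exp[−(E_P−E_Q)/(RT)] = (A_P/A_Q)·exp[(E_Q−E_P)/(RT)].
(E_Q−E_P)/(RT) = (68.9−81.1)×10³/(8.314×577) = -12200/4797 = -2.543.
k_P/k_Q = (7.76×10^7/1.04×10^8)·exp(-2.543) = 0.7462 × 0.07862 = 0.0587.
Since E_P > E_Q, raising the temperature improves selectivity toward P.

0.0587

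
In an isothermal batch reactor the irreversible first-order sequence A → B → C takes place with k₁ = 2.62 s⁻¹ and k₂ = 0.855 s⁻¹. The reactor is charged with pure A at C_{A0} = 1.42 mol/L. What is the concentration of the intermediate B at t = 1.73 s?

0.458 mol/L

Solving the coupled first-order balances gives C_B(t) = [k₁/(k₂−k₁)]·C_{A0}·(e^(−k₁t) − e^(−k₂t)).
e^(−k₁t) = e^(−2.62×1.73) = e^(−4.533) = 0.01075; e^(−k₂t) = e^(−1.479) = 0.2278.
C_B = 2.62×1.42/(0.855−2.62) × (0.01075−0.2278) = (-2.108)×(-0.2171) = 0.4576 mol/L.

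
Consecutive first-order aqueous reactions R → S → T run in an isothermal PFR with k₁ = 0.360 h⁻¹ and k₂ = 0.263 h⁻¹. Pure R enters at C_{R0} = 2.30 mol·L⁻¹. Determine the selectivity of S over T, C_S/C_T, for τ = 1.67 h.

3.80

Solving the coupled first-order balances gives C_S(τ) = [k₁/(k₂−k₁)]·C_{R0}·(e^(−k₁τ) − e^(−k₂τ)).
e^(−k₁τ) = e^(−0.360×1.67) = e^(−0.6012) = 0.5482; e^(−k₂τ) = e^(−0.4392) = 0.6445.
C_S = 0.360×2.30/(0.263−0.360) × (0.5482−0.6445) = (-8.536)×(-0.09639) = 0.8228 mol·L⁻¹.
C_R = C_{R0}e^(−k₁τ) = 1.261 mol·L⁻¹, so C_T = C_{R0}−C_R−C_S = 0.2164 mol·L⁻¹; C_S/C_T = 3.80.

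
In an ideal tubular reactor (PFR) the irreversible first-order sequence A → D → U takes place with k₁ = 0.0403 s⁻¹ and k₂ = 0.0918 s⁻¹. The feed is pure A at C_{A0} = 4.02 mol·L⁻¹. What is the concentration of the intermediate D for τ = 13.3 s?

0.913 mol·L⁻¹

For first-order series with pure A initially, C_D(τ) = k₁C_{A0}/(k₂−k₁)·(e^(−k₁τ) − e^(−k₂τ)).
e^(−k₁τ) = e^(−0.0403×13.3) = e^(−0.5360) = 0.5851; e^(−k₂τ) = e^(−1.221) = 0.2950.
C_D = 0.0403×4.02/(0.0918−0.0403) × (0.5851−0.2950) = 3.146×0.2901 = 0.9127 mol·L⁻¹.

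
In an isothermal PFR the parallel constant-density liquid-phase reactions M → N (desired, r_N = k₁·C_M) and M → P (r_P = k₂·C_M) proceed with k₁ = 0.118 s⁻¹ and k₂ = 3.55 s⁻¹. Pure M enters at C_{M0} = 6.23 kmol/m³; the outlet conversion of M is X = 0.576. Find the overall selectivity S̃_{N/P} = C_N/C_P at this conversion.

0.0332

C_M = C_{M0}(1−X) = 2.642 kmol/m³.
Both paths are first order in M, so the instantaneous fraction to N is constant: dC_N/d(−C_M) = k₁/(k₁+k₂) = 0.03217.
C_N = 0.03217·(C_{M0}−C_M) = 0.03217×3.588 = 0.115 kmol/m³.
C_P = (C_{M0}−C_M)−C_N = 3.473 kmol/m³; S̃_{N/P} = 0.1154/3.473 = 0.0332.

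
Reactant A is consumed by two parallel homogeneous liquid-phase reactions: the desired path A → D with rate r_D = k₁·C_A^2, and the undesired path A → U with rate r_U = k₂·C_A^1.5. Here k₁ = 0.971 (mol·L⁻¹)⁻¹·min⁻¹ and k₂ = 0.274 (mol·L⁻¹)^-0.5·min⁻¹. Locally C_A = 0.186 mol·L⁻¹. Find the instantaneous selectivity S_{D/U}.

1.53

S_{D/U} = r_D/r_U = (k₁·C_A^2)/(k₂·C_A^1.5) = (k₁/k₂)·C_A^0.5.
= (0.971×0.1860^2) / (0.274×0.1860^1.5) = 0.03359/0.02198 = 1.53.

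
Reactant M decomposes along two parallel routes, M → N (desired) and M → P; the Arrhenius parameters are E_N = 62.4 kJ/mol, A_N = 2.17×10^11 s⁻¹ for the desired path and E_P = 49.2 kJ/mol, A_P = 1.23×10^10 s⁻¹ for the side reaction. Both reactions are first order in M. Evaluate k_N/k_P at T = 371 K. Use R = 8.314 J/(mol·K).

k_N/k_P = (A_N/A_P)·exp[−(E_N−E_P)/(RT)] = (A_N/A_P)·exp[(E_P−E_N)/(RT)].
(E_P−E_N)/(RT) = (49.2−62.4)×10³/(8.314×371) = -13200/3084 = -4.279.
k_N/k_P = (2.17×10^11/1.23×10^10)·exp(-4.279) = 17.64 × 0.01385 = 0.244.
Since E_N > E_P, raising the temperature improves selectivity toward N.

0.244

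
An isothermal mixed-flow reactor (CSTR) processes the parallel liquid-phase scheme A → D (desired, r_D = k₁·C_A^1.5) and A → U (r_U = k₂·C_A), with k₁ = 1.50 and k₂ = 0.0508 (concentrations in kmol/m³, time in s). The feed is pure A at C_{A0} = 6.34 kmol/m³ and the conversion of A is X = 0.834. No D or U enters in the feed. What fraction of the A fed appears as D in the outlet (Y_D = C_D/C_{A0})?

0.807

Exit C_A = C_{A0}(1−X) = 6.34×0.166 = 1.052 kmol/m³.
Rates in a CSTR are evaluated at the outlet concentration: r_D = 1.50×1.052^1.5 = 1.620, r_U = 0.0508×1.052 = 0.05346.
Fraction of consumed A going to D: r_D/(r_D+r_U) = 0.9680.
C_D = 0.9680·C_{A0}·X = 0.9680×6.34×0.834 = 5.12 kmol/m³; Y_D = C_D/C_{A0} = 0.807.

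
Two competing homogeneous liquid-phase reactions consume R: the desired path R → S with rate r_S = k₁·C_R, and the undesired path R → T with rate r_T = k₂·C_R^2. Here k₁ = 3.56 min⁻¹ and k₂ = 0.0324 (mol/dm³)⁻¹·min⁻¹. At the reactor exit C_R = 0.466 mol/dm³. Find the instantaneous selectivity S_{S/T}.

236

S_{S/T} = r_S/r_T = (k₁·C_R)/(k₂·C_R^2) = (k₁/k₂)·C_R⁻¹.
= (3.56×0.4660) / (0.0324×0.4660^2) = 1.659/0.007036 = 236.
The undesired path is higher order in R, so low C_R (CSTR or dilute feed) favours S.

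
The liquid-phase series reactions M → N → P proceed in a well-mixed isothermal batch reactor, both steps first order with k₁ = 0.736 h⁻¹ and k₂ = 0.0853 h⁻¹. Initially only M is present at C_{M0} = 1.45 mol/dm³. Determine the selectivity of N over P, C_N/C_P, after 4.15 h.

3.49

Solving the coupled first-order balances gives C_N(t) = [k₁/(k₂−k₁)]·C_{M0}·(e^(−k₁t) − e^(−k₂t)).
e^(−k₁t) = e^(−0.736×4.15) = e^(−3.054) = 0.04715; e^(−k₂t) = e^(−0.3540) = 0.7019.
C_N = 0.736×1.45/(0.0853−0.736) × (0.04715−0.7019) = (-1.640)×(-0.6547) = 1.074 mol/dm³.
C_M = C_{M0}e^(−k₁t) = 0.06837 mol/dm³, so C_P = C_{M0}−C_M−C_N = 0.3078 mol/dm³; C_N/C_P = 3.49.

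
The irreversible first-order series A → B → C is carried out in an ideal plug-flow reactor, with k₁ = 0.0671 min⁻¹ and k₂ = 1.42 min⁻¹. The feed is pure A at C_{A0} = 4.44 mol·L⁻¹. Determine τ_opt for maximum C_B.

2.26 min

For first-order series the maximum of C_B occurs at τ_opt = ln(k₂/k₁)/(k₂−k₁).
= ln(1.42/0.0671)/(1.42−0.0671) = ln(21.16)/1.353 = 3.052/1.353 = 2.26 min.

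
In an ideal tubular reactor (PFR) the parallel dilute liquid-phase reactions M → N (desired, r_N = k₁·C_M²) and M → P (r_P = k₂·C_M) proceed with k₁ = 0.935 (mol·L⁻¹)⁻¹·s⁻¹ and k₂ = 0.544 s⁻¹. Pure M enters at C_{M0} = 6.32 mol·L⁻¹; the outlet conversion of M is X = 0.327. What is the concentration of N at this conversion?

C_M = C_{M0}(1−X) = 4.253 mol·L⁻¹.
Along a PFR/batch, dC_P/dC_M = −r_P/(r_N+r_P) = −k₂/(k₂+k₁·C_M).
Integrating from C_{M0} to C_M: C_P = (0.544/0.935)·ln[(0.544+0.935·6.32)/(0.544+0.935·4.25)] = 0.5818·ln(6.453/4.521) = 0.2070 mol·L⁻¹.
Then C_N = (C_{M0}−C_M) − C_P = 2.067 − 0.2070 = 1.860 mol·L⁻¹.

1.86 mol·L⁻¹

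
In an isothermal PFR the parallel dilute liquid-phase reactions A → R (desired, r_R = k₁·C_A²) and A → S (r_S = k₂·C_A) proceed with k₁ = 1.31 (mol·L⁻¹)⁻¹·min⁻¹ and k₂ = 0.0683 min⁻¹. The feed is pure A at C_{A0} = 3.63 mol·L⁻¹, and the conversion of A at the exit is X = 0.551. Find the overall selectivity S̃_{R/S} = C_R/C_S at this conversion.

48.0

C_A = C_{A0}(1−X) = 1.630 mol·L⁻¹.
Along a PFR/batch, dC_S/dC_A = −r_S/(r_R+r_S) = −k₂/(k₂+k₁·C_A).
Integrating from C_{A0} to C_A: C_S = (0.0683/1.31)·ln[(0.0683+1.31·3.63)/(0.0683+1.31·1.63)] = 0.05214·ln(4.824/2.203) = 0.04085 mol·L⁻¹.
Then C_R = (C_{A0}−C_A) − C_S = 2.000 − 0.04085 = 1.959 mol·L⁻¹.
S̃_{R/S} = C_R/C_S = 1.959/0.04085 = 48.0.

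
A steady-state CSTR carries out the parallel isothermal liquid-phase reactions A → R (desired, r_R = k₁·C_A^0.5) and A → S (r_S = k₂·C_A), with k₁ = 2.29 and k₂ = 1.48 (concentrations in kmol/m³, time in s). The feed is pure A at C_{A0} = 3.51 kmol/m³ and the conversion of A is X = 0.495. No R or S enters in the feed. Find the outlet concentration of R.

0.934 kmol/m³

Exit C_A = C_{A0}(1−X) = 3.51×0.505 = 1.773 kmol/m³.
Rates in a CSTR are evaluated at the outlet concentration: r_R = 2.29×1.773^0.5 = 3.049, r_S = 1.48×1.773 = 2.623.
Fraction of consumed A going to R: r_R/(r_R+r_S) = 0.5375.
C_R = 0.5375·C_{A0}·X = 0.5375×3.51×0.495 = 0.934 kmol/m³.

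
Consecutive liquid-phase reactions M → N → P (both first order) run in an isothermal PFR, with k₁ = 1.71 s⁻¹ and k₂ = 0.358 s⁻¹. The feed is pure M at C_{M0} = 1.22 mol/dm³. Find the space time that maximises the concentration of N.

For first-order series the maximum of C_N occurs at τ_opt = ln(k₂/k₁)/(k₂−k₁).
= ln(0.358/1.71)/(0.358−1.71) = ln(0.2094)/-1.352 = -1.564/-1.352 = 1.16 s.

1.16 s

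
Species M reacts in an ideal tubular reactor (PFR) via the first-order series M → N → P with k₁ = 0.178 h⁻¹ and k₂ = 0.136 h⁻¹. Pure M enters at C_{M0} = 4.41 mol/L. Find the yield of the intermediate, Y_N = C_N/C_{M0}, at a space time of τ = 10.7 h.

0.358

The intermediate concentration in a first-order A→B→C sequence is C_N = k₁C_{M0}(e^(−k₁τ) − e^(−k₂τ))/(k₂−k₁).
e^(−k₁τ) = e^(−0.178×10.7) = e^(−1.905) = 0.1489; e^(−k₂τ) = e^(−1.455) = 0.2334.
C_N = 0.178×4.41/(0.136−0.178) × (0.1489−0.2334) = (-18.69)×(-0.08447) = 1.579 mol/L.
Y_N = C_N/C_{M0} = 1.579/4.41 = 0.358.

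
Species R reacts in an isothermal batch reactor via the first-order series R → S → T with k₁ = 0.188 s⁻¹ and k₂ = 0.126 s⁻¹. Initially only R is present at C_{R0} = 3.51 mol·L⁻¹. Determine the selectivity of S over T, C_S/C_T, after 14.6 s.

0.442

The intermediate concentration in a first-order A→B→C sequence is C_S = k₁C_{R0}(e^(−k₁t) − e^(−k₂t))/(k₂−k₁).
e^(−k₁t) = e^(−0.188×14.6) = e^(−2.745) = 0.06426; e^(−k₂t) = e^(−1.840) = 0.1589.
C_S = 0.188×3.51/(0.126−0.188) × (0.06426−0.1589) = (-10.64)×(-0.09462) = 1.007 mol·L⁻¹.
C_R = C_{R0}e^(−k₁t) = 0.2256 mol·L⁻¹, so C_T = C_{R0}−C_R−C_S = 2.277 mol·L⁻¹; C_S/C_T = 0.442.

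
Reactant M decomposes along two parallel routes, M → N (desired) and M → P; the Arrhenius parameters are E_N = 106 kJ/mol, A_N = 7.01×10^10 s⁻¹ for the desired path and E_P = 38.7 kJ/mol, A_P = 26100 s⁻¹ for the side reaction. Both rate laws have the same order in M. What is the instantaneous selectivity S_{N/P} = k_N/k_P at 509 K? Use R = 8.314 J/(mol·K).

Since both paths have the same order in M, the concentration cancels and S_{N/P} = k_N/k_P = (A_N/A_P)·exp[(E_P−E_N)/(RT)].
(E_P−E_N)/(RT) = (38.7−106)×10³/(8.314×509) = -67300/4232 = -15.90.
k_N/k_P = (7.01×10^10/26100)·exp(-15.90) = 2.686×10^6 × 1.240×10^-7 = 0.333.

0.333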